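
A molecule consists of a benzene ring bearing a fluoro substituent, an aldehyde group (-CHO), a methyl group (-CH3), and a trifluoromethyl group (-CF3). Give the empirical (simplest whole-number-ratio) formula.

Atom tally by fragment:
  benzene ring core → C:6 H:6
  (− 4 ring H displaced by substituents)
  + F → F:1
  + CHO → C:1 H:1 O:1
  + CH3 → C:1 H:3
  + CF3 → C:1 F:3
Element totals:
  C: 9
  H: 6
  F: 4
  O: 1
Molecular formula: C9H6F4O.
gcd of subscripts (9, 4, 6, 1) = 1, so the empirical formula equals the molecular formula.

C9H6F4O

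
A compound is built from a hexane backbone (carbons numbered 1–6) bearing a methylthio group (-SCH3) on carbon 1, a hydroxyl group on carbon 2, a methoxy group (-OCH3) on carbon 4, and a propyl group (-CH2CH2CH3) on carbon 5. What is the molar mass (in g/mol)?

Atom tally by fragment:
  CH3SCH2 → C:2 H:5 S:1
  CH(OH) → C:1 H:2 O:1
  CH2 → C:1 H:2
  CH(OCH3) → C:2 H:4 O:1
  CH(CH2CH2CH3) → C:4 H:8
  CH3 → C:1 H:3
Element totals:
  C: 11
  H: 24
  O: 2
  S: 1
Molecular formula: C11H24O2S.
  M = 11(12.011) + 24(1.008) + 2(15.999) + 32.06
    = 132.121 + 24.192 + 31.998 + 32.060 = 220.371

220.37 g/mol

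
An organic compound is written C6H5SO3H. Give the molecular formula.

Element totals:
  C: 6
  H: 6
  O: 3
  S: 1

C6H6O3S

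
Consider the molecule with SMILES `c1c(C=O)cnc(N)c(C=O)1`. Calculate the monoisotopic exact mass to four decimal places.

150.0429

Atom tally by fragment:
  pyridine ring core → C:5 H:5 N:1
  (− 3 ring H displaced by substituents)
  + CHO → C:1 H:1 O:1
  + NH2 → N:1 H:2
  + CHO → C:1 H:1 O:1
Element totals:
  C: 7
  H: 6
  N: 2
  O: 2
Molecular formula: C7H6N2O2.
  M = 7(12.0) + 6(1.007825) + 2(14.003074) + 2(15.994915)
    = 84.000000 + 6.046950 + 28.006148 + 31.989830 = 150.042928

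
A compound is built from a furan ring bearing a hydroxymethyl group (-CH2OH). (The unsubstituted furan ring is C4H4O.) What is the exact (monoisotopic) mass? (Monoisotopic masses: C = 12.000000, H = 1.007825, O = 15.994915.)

Atom tally by fragment:
  furan ring core → C:4 H:4 O:1
  (− 1 ring H displaced by substituents)
  + CH2OH → C:1 H:3 O:1
Element totals:
  C: 5
  H: 6
  O: 2
Molecular formula: C5H6O2.
  M = 5(12.0) + 6(1.007825) + 2(15.994915)
    = 60.000000 + 6.046950 + 31.989830 = 98.036780

98.0368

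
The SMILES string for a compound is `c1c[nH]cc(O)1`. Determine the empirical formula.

Atom tally by fragment:
  pyrrole ring core → C:4 H:5 N:1
  (− 1 ring H displaced by substituents)
  + OH → O:1 H:1
Element totals:
  C: 4
  H: 5
  N: 1
  O: 1
Molecular formula: C4H5NO.
gcd of subscripts (4, 5, 1, 1) = 1, so the empirical formula equals the molecular formula.

C4H5NO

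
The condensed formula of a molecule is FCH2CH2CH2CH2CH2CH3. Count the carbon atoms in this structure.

Atom tally by fragment:
  FCH2 → C:1 H:2 F:1
  CH2 → C:1 H:2
  CH2 → C:1 H:2
  CH2 → C:1 H:2
  CH2 → C:1 H:2
  CH3 → C:1 H:3
Element totals:
  C: 6
  H: 13
  F: 1

6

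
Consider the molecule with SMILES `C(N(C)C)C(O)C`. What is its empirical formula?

C5H13NO

Atom tally by fragment:
  (CH3)2NCH2 → C:3 H:8 N:1
  CH(OH) → C:1 H:2 O:1
  CH3 → C:1 H:3
Element totals:
  C: 5
  H: 13
  N: 1
  O: 1
Molecular formula: C5H13NO.
gcd of subscripts (5, 13, 1, 1) = 1, so the empirical formula equals the molecular formula.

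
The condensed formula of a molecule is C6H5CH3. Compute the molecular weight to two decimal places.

92.14 g/mol

Atom tally by fragment:
  benzene ring core → C:6 H:6
  (− 1 ring H displaced by substituents)
  + CH3 → C:1 H:3
Element totals:
  C: 7
  H: 8
Molecular formula: C7H8.
  M = 7(12.011) + 8(1.008)
    = 84.077 + 8.064 = 92.141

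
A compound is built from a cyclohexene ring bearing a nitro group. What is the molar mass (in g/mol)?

Atom tally by fragment:
  cyclohexene ring core → C:6 H:10
  (− 1 ring H displaced by substituents)
  + NO2 → N:1 O:2
Element totals:
  C: 6
  H: 9
  N: 1
  O: 2
Molecular formula: C6H9NO2.
  M = 6(12.011) + 9(1.008) + 14.007 + 2(15.999)
    = 72.066 + 9.072 + 14.007 + 31.998 = 127.143

127.14 g/mol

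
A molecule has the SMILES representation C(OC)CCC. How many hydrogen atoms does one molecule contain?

12

Atom tally by fragment:
  CH3OCH2 → C:2 H:5 O:1
  CH2 → C:1 H:2
  CH2 → C:1 H:2
  CH3 → C:1 H:3
Element totals:
  C: 5
  H: 12
  O: 1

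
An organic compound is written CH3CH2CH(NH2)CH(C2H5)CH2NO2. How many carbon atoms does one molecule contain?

7

Atom tally by fragment:
  CH3 → C:1 H:3
  CH2 → C:1 H:2
  CH(NH2) → C:1 H:3 N:1
  CH(C2H5) → C:3 H:6
  CH2NO2 → C:1 H:2 N:1 O:2
Element totals:
  C: 7
  H: 16
  N: 2
  O: 2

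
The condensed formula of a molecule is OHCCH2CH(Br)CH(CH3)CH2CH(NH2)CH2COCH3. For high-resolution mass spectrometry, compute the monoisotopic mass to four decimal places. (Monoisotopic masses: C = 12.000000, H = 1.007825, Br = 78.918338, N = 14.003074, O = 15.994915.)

263.0521

Element totals:
  C: 10
  H: 18
  Br: 1
  N: 1
  O: 2
Molecular formula: C10H18BrNO2.
  M = 10(12.0) + 18(1.007825) + 78.918338 + 14.003074 + 2(15.994915)
    = 120.000000 + 18.140850 + 78.918338 + 14.003074 + 31.989830 = 263.052092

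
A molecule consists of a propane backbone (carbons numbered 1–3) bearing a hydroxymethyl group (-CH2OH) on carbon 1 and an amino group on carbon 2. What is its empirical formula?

C4H11NO

Atom tally by fragment:
  HOCH2CH2 → C:2 H:5 O:1
  CH(NH2) → C:1 H:3 N:1
  CH3 → C:1 H:3
Element totals:
  C: 4
  H: 11
  N: 1
  O: 1
Molecular formula: C4H11NO.
gcd of subscripts (4, 11, 1, 1) = 1, so the empirical formula equals the molecular formula.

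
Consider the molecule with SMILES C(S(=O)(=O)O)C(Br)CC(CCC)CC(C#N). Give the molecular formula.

Atom tally by fragment:
  HO3SCH2 → C:1 H:3 S:1 O:3
  CH(Br) → C:1 H:1 Br:1
  CH2 → C:1 H:2
  CH(CH2CH2CH3) → C:4 H:8
  CH2 → C:1 H:2
  CH2CN → C:2 H:2 N:1
Element totals:
  C: 10
  H: 18
  Br: 1
  N: 1
  O: 3
  S: 1

C10H18BrNO3S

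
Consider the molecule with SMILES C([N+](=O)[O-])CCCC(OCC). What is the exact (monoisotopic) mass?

161.1052

Atom tally by fragment:
  O2NCH2 → C:1 H:2 N:1 O:2
  CH2 → C:1 H:2
  CH2 → C:1 H:2
  CH2 → C:1 H:2
  CH2OC2H5 → C:3 H:7 O:1
Element totals:
  C: 7
  H: 15
  N: 1
  O: 3
Molecular formula: C7H15NO3.
  M = 7(12.0) + 15(1.007825) + 14.003074 + 3(15.994915)
    = 84.000000 + 15.117375 + 14.003074 + 47.984745 = 161.105194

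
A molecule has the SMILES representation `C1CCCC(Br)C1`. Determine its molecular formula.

Atom tally by fragment:
  cyclohexane ring core → C:6 H:12
  (− 1 ring H displaced by substituents)
  + Br → Br:1
Element totals:
  C: 6
  H: 11
  Br: 1

C6H11Br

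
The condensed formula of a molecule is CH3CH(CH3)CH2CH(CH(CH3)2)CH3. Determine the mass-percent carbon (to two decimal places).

84.28%

Atom tally by fragment:
  CH3 → C:1 H:3
  CH(CH3) → C:2 H:4
  CH2 → C:1 H:2
  CH(CH(CH3)2) → C:4 H:8
  CH3 → C:1 H:3
Element totals:
  C: 9
  H: 20
Molecular formula: C9H20.
Molar mass = 128.259 g/mol.
Mass from C: 9 × 12.011 = 108.099 g/mol.
%C = 108.099 / 128.259 × 100 = 84.28%.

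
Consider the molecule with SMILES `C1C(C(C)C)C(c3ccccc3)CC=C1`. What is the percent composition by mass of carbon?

Atom tally by fragment:
  cyclohexene ring core → C:6 H:10
  (− 2 ring H displaced by substituents)
  + CH(CH3)2 → C:3 H:7
  + C6H5 → C:6 H:5
Element totals:
  C: 15
  H: 20
Molecular formula: C15H20.
Molar mass = 200.325 g/mol.
Mass from C: 15 × 12.011 = 180.165 g/mol.
%C = 180.165 / 200.325 × 100 = 89.94%.

89.94%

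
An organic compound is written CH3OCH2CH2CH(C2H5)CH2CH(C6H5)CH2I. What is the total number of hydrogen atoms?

Atom tally by fragment:
  CH3OCH2 → C:2 H:5 O:1
  CH2 → C:1 H:2
  CH(C2H5) → C:3 H:6
  CH2 → C:1 H:2
  CH(C6H5) → C:7 H:6
  CH2I → C:1 H:2 I:1
Element totals:
  C: 15
  H: 23
  I: 1
  O: 1

23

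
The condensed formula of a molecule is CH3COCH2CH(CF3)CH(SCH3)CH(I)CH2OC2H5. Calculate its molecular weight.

398.22 g/mol

Atom tally by fragment:
  CH3COCH2 → C:3 H:5 O:1
  CH(CF3) → C:2 H:1 F:3
  CH(SCH3) → C:2 H:4 S:1
  CH(I) → C:1 H:1 I:1
  CH2OC2H5 → C:3 H:7 O:1
Element totals:
  C: 11
  H: 18
  F: 3
  I: 1
  O: 2
  S: 1
Molecular formula: C11H18F3IO2S.
  M = 11(12.011) + 18(1.008) + 3(18.998) + 126.904 + 2(15.999) + 32.06
    = 132.121 + 18.144 + 56.994 + 126.904 + 31.998 + 32.060 = 398.221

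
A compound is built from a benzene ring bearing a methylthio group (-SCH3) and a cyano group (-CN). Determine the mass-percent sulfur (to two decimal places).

21.49%

Atom tally by fragment:
  benzene ring core → C:6 H:6
  (− 2 ring H displaced by substituents)
  + SCH3 → C:1 H:3 S:1
  + CN → C:1 N:1
Element totals:
  C: 8
  H: 7
  N: 1
  S: 1
Molecular formula: C8H7NS.
Molar mass = 149.211 g/mol.
Mass from S: 1 × 32.06 = 32.060 g/mol.
%S = 32.060 / 149.211 × 100 = 21.49%.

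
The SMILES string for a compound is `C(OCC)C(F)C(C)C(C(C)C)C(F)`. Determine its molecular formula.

C11H22F2O

Atom tally by fragment:
  C2H5OCH2 → C:3 H:7 O:1
  CH(F) → C:1 H:1 F:1
  CH(CH3) → C:2 H:4
  CH(CH(CH3)2) → C:4 H:8
  CH2F → C:1 H:2 F:1
Element totals:
  C: 11
  H: 22
  F: 2
  O: 1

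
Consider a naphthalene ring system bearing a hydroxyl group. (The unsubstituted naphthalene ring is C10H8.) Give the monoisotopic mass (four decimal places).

144.0575

Atom tally by fragment:
  naphthalene ring system core → C:10 H:8
  (− 1 ring H displaced by substituents)
  + OH → O:1 H:1
Element totals:
  C: 10
  H: 8
  O: 1
Molecular formula: C10H8O.
  M = 10(12.0) + 8(1.007825) + 15.994915
    = 120.000000 + 8.062600 + 15.994915 = 144.057515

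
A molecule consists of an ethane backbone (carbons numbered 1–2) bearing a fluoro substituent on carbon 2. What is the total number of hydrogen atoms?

Atom tally by fragment:
  CH3 → C:1 H:3
  CH2F → C:1 H:2 F:1
Element totals:
  C: 2
  H: 5
  F: 1

5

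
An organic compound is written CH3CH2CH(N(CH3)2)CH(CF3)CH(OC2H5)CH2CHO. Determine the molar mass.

Atom tally by fragment:
  CH3 → C:1 H:3
  CH2 → C:1 H:2
  CH(N(CH3)2) → C:3 H:7 N:1
  CH(CF3) → C:2 H:1 F:3
  CH(OC2H5) → C:3 H:6 O:1
  CH2CHO → C:2 H:3 O:1
Element totals:
  C: 12
  H: 22
  F: 3
  N: 1
  O: 2
Molecular formula: C12H22F3NO2.
  M = 12(12.011) + 22(1.008) + 3(18.998) + 14.007 + 2(15.999)
    = 144.132 + 22.176 + 56.994 + 14.007 + 31.998 = 269.307

269.31 g/mol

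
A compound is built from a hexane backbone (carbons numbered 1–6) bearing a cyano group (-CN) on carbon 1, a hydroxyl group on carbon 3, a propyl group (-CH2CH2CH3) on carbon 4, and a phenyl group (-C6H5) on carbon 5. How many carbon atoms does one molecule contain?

16

Atom tally by fragment:
  NCCH2 → C:2 H:2 N:1
  CH2 → C:1 H:2
  CH(OH) → C:1 H:2 O:1
  CH(CH2CH2CH3) → C:4 H:8
  CH(C6H5) → C:7 H:6
  CH3 → C:1 H:3
Element totals:
  C: 16
  H: 23
  N: 1
  O: 1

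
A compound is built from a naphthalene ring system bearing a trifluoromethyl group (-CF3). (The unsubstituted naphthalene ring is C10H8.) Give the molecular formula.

C11H7F3

Atom tally by fragment:
  naphthalene ring system core → C:10 H:8
  (− 1 ring H displaced by substituents)
  + CF3 → C:1 F:3
Element totals:
  C: 11
  H: 7
  F: 3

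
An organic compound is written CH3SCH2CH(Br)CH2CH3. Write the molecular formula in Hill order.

Element totals:
  C: 5
  H: 11
  Br: 1
  S: 1

C5H11BrS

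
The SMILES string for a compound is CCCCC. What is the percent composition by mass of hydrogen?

Atom tally by fragment:
  CH3 → C:1 H:3
  CH2 → C:1 H:2
  CH2 → C:1 H:2
  CH2 → C:1 H:2
  CH3 → C:1 H:3
Element totals:
  C: 5
  H: 12
Molecular formula: C5H12.
Molar mass = 72.151 g/mol.
Mass from H: 12 × 1.008 = 12.096 g/mol.
%H = 12.096 / 72.151 × 100 = 16.76%.

16.76%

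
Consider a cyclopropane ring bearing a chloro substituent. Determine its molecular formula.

Atom tally by fragment:
  cyclopropane ring core → C:3 H:6
  (− 1 ring H displaced by substituents)
  + Cl → Cl:1
Element totals:
  C: 3
  H: 5
  Cl: 1

C3H5Cl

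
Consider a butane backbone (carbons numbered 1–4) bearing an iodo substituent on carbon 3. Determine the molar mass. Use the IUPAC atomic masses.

Atom tally by fragment:
  CH3 → C:1 H:3
  CH2 → C:1 H:2
  CH(I) → C:1 H:1 I:1
  CH3 → C:1 H:3
Element totals:
  C: 4
  H: 9
  I: 1
Molecular formula: C4H9I.
  M = 4(12.011) + 9(1.008) + 126.904
    = 48.044 + 9.072 + 126.904 = 184.020

184.02 g/mol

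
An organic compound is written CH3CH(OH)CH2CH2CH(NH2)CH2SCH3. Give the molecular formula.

Atom tally by fragment:
  CH3 → C:1 H:3
  CH(OH) → C:1 H:2 O:1
  CH2 → C:1 H:2
  CH2 → C:1 H:2
  CH(NH2) → C:1 H:3 N:1
  CH2SCH3 → C:2 H:5 S:1
Element totals:
  C: 7
  H: 17
  N: 1
  O: 1
  S: 1

C7H17NOS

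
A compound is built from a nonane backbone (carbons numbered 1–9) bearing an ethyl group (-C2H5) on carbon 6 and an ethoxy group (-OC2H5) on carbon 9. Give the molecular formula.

C13H28O

Atom tally by fragment:
  CH3 → C:1 H:3
  CH2 → C:1 H:2
  CH2 → C:1 H:2
  CH2 → C:1 H:2
  CH2 → C:1 H:2
  CH(C2H5) → C:3 H:6
  CH2 → C:1 H:2
  CH2 → C:1 H:2
  CH2OC2H5 → C:3 H:7 O:1
Element totals:
  C: 13
  H: 28
  O: 1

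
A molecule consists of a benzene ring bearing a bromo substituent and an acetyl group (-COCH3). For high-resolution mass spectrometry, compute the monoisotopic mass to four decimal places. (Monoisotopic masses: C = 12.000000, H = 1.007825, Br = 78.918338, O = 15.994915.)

Atom tally by fragment:
  benzene ring core → C:6 H:6
  (− 2 ring H displaced by substituents)
  + Br → Br:1
  + COCH3 → C:2 H:3 O:1
Element totals:
  C: 8
  H: 7
  Br: 1
  O: 1
Molecular formula: C8H7BrO.
  M = 8(12.0) + 7(1.007825) + 78.918338 + 15.994915
    = 96.000000 + 7.054775 + 78.918338 + 15.994915 = 197.968028

197.9680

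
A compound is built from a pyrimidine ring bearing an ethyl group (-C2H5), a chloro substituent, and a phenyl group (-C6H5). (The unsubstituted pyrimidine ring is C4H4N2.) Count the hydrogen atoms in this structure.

11

Atom tally by fragment:
  pyrimidine ring core → C:4 H:4 N:2
  (− 3 ring H displaced by substituents)
  + C2H5 → C:2 H:5
  + Cl → Cl:1
  + C6H5 → C:6 H:5
Element totals:
  C: 12
  H: 11
  Cl: 1
  N: 2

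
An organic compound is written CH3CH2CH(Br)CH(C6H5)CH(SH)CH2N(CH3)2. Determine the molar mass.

316.30 g/mol

Element totals:
  C: 14
  H: 22
  Br: 1
  N: 1
  S: 1
Molecular formula: C14H22BrNS.
  M = 14(12.011) + 22(1.008) + 79.904 + 14.007 + 32.06
    = 168.154 + 22.176 + 79.904 + 14.007 + 32.060 = 316.301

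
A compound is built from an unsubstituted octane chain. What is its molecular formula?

C8H18

Atom tally by fragment:
  CH3 → C:1 H:3
  CH2 → C:1 H:2
  CH2 → C:1 H:2
  CH2 → C:1 H:2
  CH2 → C:1 H:2
  CH2 → C:1 H:2
  CH2 → C:1 H:2
  CH3 → C:1 H:3
Element totals:
  C: 8
  H: 18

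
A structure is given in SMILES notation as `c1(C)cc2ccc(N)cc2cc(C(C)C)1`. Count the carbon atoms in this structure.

Atom tally by fragment:
  naphthalene ring system core → C:10 H:8
  (− 3 ring H displaced by substituents)
  + CH3 → C:1 H:3
  + NH2 → N:1 H:2
  + CH(CH3)2 → C:3 H:7
Element totals:
  C: 14
  H: 17
  N: 1

14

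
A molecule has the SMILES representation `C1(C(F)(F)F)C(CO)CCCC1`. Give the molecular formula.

C8H13F3O

Atom tally by fragment:
  cyclohexane ring core → C:6 H:12
  (− 2 ring H displaced by substituents)
  + CF3 → C:1 F:3
  + CH2OH → C:1 H:3 O:1
Element totals:
  C: 8
  H: 13
  F: 3
  O: 1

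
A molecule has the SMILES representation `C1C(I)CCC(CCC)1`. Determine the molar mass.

238.11 g/mol

Atom tally by fragment:
  cyclopentane ring core → C:5 H:10
  (− 2 ring H displaced by substituents)
  + I → I:1
  + CH2CH2CH3 → C:3 H:7
Element totals:
  C: 8
  H: 15
  I: 1
Molecular formula: C8H15I.
  M = 8(12.011) + 15(1.008) + 126.904
    = 96.088 + 15.120 + 126.904 = 238.112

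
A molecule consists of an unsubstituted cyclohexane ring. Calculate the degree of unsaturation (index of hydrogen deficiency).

Atom tally by fragment:
  cyclohexane ring core → C:6 H:12
Element totals:
  C: 6
  H: 12
Molecular formula: C6H12.
DoU = (2C + 2 + N − H − X) / 2 = (2·6 + 2 + 0 − 12 − 0) / 2 = 1.

1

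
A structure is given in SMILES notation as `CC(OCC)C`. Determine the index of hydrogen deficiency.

0

Atom tally by fragment:
  CH3 → C:1 H:3
  CH(OC2H5) → C:3 H:6 O:1
  CH3 → C:1 H:3
Element totals:
  C: 5
  H: 12
  O: 1
Molecular formula: C5H12O.
DoU = (2C + 2 + N − H − X) / 2 = (2·5 + 2 + 0 − 12 − 0) / 2 = 0.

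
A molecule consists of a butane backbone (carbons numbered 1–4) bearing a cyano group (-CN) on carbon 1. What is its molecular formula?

C5H9N

Atom tally by fragment:
  NCCH2 → C:2 H:2 N:1
  CH2 → C:1 H:2
  CH2 → C:1 H:2
  CH3 → C:1 H:3
Element totals:
  C: 5
  H: 9
  N: 1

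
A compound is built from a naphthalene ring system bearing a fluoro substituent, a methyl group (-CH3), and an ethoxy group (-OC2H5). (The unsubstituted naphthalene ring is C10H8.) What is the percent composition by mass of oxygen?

Atom tally by fragment:
  naphthalene ring system core → C:10 H:8
  (− 3 ring H displaced by substituents)
  + F → F:1
  + CH3 → C:1 H:3
  + OC2H5 → C:2 H:5 O:1
Element totals:
  C: 13
  H: 13
  F: 1
  O: 1
Molecular formula: C13H13FO.
Molar mass = 204.244 g/mol.
Mass from O: 1 × 15.999 = 15.999 g/mol.
%O = 15.999 / 204.244 × 100 = 7.83%.

7.83%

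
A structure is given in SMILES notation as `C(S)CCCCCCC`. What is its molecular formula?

Atom tally by fragment:
  HSCH2 → C:1 H:3 S:1
  CH2 → C:1 H:2
  CH2 → C:1 H:2
  CH2 → C:1 H:2
  CH2 → C:1 H:2
  CH2 → C:1 H:2
  CH2 → C:1 H:2
  CH3 → C:1 H:3
Element totals:
  C: 8
  H: 18
  S: 1

C8H18S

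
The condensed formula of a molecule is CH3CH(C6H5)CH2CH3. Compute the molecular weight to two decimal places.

134.22 g/mol

Element totals:
  C: 10
  H: 14
Molecular formula: C10H14.
  M = 10(12.011) + 14(1.008)
    = 120.110 + 14.112 = 134.222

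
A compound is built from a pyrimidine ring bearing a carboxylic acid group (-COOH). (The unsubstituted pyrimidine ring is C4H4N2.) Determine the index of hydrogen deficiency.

5

Atom tally by fragment:
  pyrimidine ring core → C:4 H:4 N:2
  (− 1 ring H displaced by substituents)
  + COOH → C:1 H:1 O:2
Element totals:
  C: 5
  H: 4
  N: 2
  O: 2
Molecular formula: C5H4N2O2.
DoU = (2C + 2 + N − H − X) / 2 = (2·5 + 2 + 2 − 4 − 0) / 2 = 5.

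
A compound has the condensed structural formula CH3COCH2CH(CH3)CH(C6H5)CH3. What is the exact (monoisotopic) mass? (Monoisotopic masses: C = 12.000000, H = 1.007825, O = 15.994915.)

190.1358

Element totals:
  C: 13
  H: 18
  O: 1
Molecular formula: C13H18O.
  M = 13(12.0) + 18(1.007825) + 15.994915
    = 156.000000 + 18.140850 + 15.994915 = 190.135765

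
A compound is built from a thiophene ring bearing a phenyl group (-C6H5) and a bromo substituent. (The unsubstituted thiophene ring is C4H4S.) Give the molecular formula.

C10H7BrS

Atom tally by fragment:
  thiophene ring core → C:4 H:4 S:1
  (− 2 ring H displaced by substituents)
  + C6H5 → C:6 H:5
  + Br → Br:1
Element totals:
  C: 10
  H: 7
  Br: 1
  S: 1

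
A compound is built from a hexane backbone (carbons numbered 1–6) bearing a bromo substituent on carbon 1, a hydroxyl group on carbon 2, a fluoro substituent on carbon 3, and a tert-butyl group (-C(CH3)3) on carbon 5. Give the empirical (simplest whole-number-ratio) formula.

Atom tally by fragment:
  BrCH2 → C:1 H:2 Br:1
  CH(OH) → C:1 H:2 O:1
  CH(F) → C:1 H:1 F:1
  CH2 → C:1 H:2
  CH(C(CH3)3) → C:5 H:10
  CH3 → C:1 H:3
Element totals:
  C: 10
  H: 20
  Br: 1
  F: 1
  O: 1
Molecular formula: C10H20BrFO.
gcd of subscripts (1, 10, 1, 20, 1) = 1, so the empirical formula equals the molecular formula.

C10H20BrFO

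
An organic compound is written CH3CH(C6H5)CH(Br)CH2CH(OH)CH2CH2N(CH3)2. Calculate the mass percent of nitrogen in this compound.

4.46%

Atom tally by fragment:
  CH3 → C:1 H:3
  CH(C6H5) → C:7 H:6
  CH(Br) → C:1 H:1 Br:1
  CH2 → C:1 H:2
  CH(OH) → C:1 H:2 O:1
  CH2 → C:1 H:2
  CH2N(CH3)2 → C:3 H:8 N:1
Element totals:
  C: 15
  H: 24
  Br: 1
  N: 1
  O: 1
Molecular formula: C15H24BrNO.
Molar mass = 314.267 g/mol.
Mass from N: 1 × 14.007 = 14.007 g/mol.
%N = 14.007 / 314.267 × 100 = 4.46%.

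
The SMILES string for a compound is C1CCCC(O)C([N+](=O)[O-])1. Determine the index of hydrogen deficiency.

2

Atom tally by fragment:
  cyclohexane ring core → C:6 H:12
  (− 2 ring H displaced by substituents)
  + OH → O:1 H:1
  + NO2 → N:1 O:2
Element totals:
  C: 6
  H: 11
  N: 1
  O: 3
Molecular formula: C6H11NO3.
DoU = (2C + 2 + N − H − X) / 2 = (2·6 + 2 + 1 − 11 − 0) / 2 = 2.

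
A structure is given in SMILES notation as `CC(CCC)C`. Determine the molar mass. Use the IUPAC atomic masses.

Atom tally by fragment:
  CH3 → C:1 H:3
  CH(CH2CH2CH3) → C:4 H:8
  CH3 → C:1 H:3
Element totals:
  C: 6
  H: 14
Molecular formula: C6H14.
  M = 6(12.011) + 14(1.008)
    = 72.066 + 14.112 = 86.178

86.18 g/mol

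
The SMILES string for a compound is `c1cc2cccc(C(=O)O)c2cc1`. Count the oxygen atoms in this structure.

2

Atom tally by fragment:
  naphthalene ring system core → C:10 H:8
  (− 1 ring H displaced by substituents)
  + COOH → C:1 H:1 O:2
Element totals:
  C: 11
  H: 8
  O: 2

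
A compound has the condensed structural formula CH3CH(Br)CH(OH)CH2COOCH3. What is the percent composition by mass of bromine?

37.86%

Element totals:
  C: 6
  H: 11
  Br: 1
  O: 3
Molecular formula: C6H11BrO3.
Molar mass = 211.055 g/mol.
Mass from Br: 1 × 79.904 = 79.904 g/mol.
%Br = 79.904 / 211.055 × 100 = 37.86%.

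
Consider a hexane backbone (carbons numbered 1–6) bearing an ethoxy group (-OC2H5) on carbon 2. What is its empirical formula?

C8H18O

Atom tally by fragment:
  CH3 → C:1 H:3
  CH(OC2H5) → C:3 H:6 O:1
  CH2 → C:1 H:2
  CH2 → C:1 H:2
  CH2 → C:1 H:2
  CH3 → C:1 H:3
Element totals:
  C: 8
  H: 18
  O: 1
Molecular formula: C8H18O.
gcd of subscripts (8, 18, 1) = 1, so the empirical formula equals the molecular formula.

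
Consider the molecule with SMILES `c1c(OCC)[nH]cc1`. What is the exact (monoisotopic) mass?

Atom tally by fragment:
  pyrrole ring core → C:4 H:5 N:1
  (− 1 ring H displaced by substituents)
  + OC2H5 → C:2 H:5 O:1
Element totals:
  C: 6
  H: 9
  N: 1
  O: 1
Molecular formula: C6H9NO.
  M = 6(12.0) + 9(1.007825) + 14.003074 + 15.994915
    = 72.000000 + 9.070425 + 14.003074 + 15.994915 = 111.068414

111.0684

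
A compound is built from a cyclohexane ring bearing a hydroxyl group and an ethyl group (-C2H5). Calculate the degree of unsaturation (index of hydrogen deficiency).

Atom tally by fragment:
  cyclohexane ring core → C:6 H:12
  (− 2 ring H displaced by substituents)
  + OH → O:1 H:1
  + C2H5 → C:2 H:5
Element totals:
  C: 8
  H: 16
  O: 1
Molecular formula: C8H16O.
DoU = (2C + 2 + N − H − X) / 2 = (2·8 + 2 + 0 − 16 − 0) / 2 = 1.

1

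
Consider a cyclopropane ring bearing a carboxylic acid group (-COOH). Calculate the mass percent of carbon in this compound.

55.81%

Atom tally by fragment:
  cyclopropane ring core → C:3 H:6
  (− 1 ring H displaced by substituents)
  + COOH → C:1 H:1 O:2
Element totals:
  C: 4
  H: 6
  O: 2
Molecular formula: C4H6O2.
Molar mass = 86.090 g/mol.
Mass from C: 4 × 12.011 = 48.044 g/mol.
%C = 48.044 / 86.090 × 100 = 55.81%.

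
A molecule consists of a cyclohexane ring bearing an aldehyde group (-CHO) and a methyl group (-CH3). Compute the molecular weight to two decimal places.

126.20 g/mol

Atom tally by fragment:
  cyclohexane ring core → C:6 H:12
  (− 2 ring H displaced by substituents)
  + CHO → C:1 H:1 O:1
  + CH3 → C:1 H:3
Element totals:
  C: 8
  H: 14
  O: 1
Molecular formula: C8H14O.
  M = 8(12.011) + 14(1.008) + 15.999
    = 96.088 + 14.112 + 15.999 = 126.199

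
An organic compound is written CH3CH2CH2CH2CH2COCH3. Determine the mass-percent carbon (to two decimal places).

Element totals:
  C: 7
  H: 14
  O: 1
Molecular formula: C7H14O.
Molar mass = 114.188 g/mol.
Mass from C: 7 × 12.011 = 84.077 g/mol.
%C = 84.077 / 114.188 × 100 = 73.63%.

73.63%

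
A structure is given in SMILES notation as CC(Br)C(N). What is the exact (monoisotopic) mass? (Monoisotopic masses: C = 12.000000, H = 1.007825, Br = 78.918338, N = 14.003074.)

Atom tally by fragment:
  CH3 → C:1 H:3
  CH(Br) → C:1 H:1 Br:1
  CH2NH2 → C:1 H:4 N:1
Element totals:
  C: 3
  H: 8
  Br: 1
  N: 1
Molecular formula: C3H8BrN.
  M = 3(12.0) + 8(1.007825) + 78.918338 + 14.003074
    = 36.000000 + 8.062600 + 78.918338 + 14.003074 = 136.984012

136.9840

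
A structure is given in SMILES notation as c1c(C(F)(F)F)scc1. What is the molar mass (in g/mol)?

152.13 g/mol

Atom tally by fragment:
  thiophene ring core → C:4 H:4 S:1
  (− 1 ring H displaced by substituents)
  + CF3 → C:1 F:3
Element totals:
  C: 5
  H: 3
  F: 3
  S: 1
Molecular formula: C5H3F3S.
  M = 5(12.011) + 3(1.008) + 3(18.998) + 32.06
    = 60.055 + 3.024 + 56.994 + 32.060 = 152.133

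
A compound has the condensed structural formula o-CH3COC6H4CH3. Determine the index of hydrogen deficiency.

Atom tally by fragment:
  benzene ring core → C:6 H:6
  (− 2 ring H displaced by substituents)
  + COCH3 → C:2 H:3 O:1
  + CH3 → C:1 H:3
Element totals:
  C: 9
  H: 10
  O: 1
Molecular formula: C9H10O.
DoU = (2C + 2 + N − H − X) / 2 = (2·9 + 2 + 0 − 10 − 0) / 2 = 5.

5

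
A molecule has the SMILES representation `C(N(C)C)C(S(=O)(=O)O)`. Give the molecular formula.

C4H11NO3S

Atom tally by fragment:
  (CH3)2NCH2 → C:3 H:8 N:1
  CH2SO3H → C:1 H:3 S:1 O:3
Element totals:
  C: 4
  H: 11
  N: 1
  O: 3
  S: 1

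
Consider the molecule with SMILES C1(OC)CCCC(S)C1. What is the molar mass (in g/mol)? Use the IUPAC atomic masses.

146.25 g/mol

Atom tally by fragment:
  cyclohexane ring core → C:6 H:12
  (− 2 ring H displaced by substituents)
  + OCH3 → C:1 H:3 O:1
  + SH → S:1 H:1
Element totals:
  C: 7
  H: 14
  O: 1
  S: 1
Molecular formula: C7H14OS.
  M = 7(12.011) + 14(1.008) + 15.999 + 32.06
    = 84.077 + 14.112 + 15.999 + 32.060 = 146.248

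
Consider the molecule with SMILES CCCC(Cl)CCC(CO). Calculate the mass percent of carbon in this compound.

58.35%

Atom tally by fragment:
  CH3 → C:1 H:3
  CH2 → C:1 H:2
  CH2 → C:1 H:2
  CH(Cl) → C:1 H:1 Cl:1
  CH2 → C:1 H:2
  CH2 → C:1 H:2
  CH2CH2OH → C:2 H:5 O:1
Element totals:
  C: 8
  H: 17
  Cl: 1
  O: 1
Molecular formula: C8H17ClO.
Molar mass = 164.673 g/mol.
Mass from C: 8 × 12.011 = 96.088 g/mol.
%C = 96.088 / 164.673 × 100 = 58.35%.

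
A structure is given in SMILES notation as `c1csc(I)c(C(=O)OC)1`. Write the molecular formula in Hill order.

C6H5IO2S

Atom tally by fragment:
  thiophene ring core → C:4 H:4 S:1
  (− 2 ring H displaced by substituents)
  + I → I:1
  + COOCH3 → C:2 H:3 O:2
Element totals:
  C: 6
  H: 5
  I: 1
  O: 2
  S: 1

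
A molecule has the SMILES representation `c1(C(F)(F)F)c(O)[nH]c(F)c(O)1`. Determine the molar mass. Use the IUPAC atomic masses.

185.08 g/mol

Atom tally by fragment:
  pyrrole ring core → C:4 H:5 N:1
  (− 4 ring H displaced by substituents)
  + CF3 → C:1 F:3
  + OH → O:1 H:1
  + F → F:1
  + OH → O:1 H:1
Element totals:
  C: 5
  H: 3
  F: 4
  N: 1
  O: 2
Molecular formula: C5H3F4NO2.
  M = 5(12.011) + 3(1.008) + 4(18.998) + 14.007 + 2(15.999)
    = 60.055 + 3.024 + 75.992 + 14.007 + 31.998 = 185.076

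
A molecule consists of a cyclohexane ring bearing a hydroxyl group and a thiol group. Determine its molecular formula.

Atom tally by fragment:
  cyclohexane ring core → C:6 H:12
  (− 2 ring H displaced by substituents)
  + OH → O:1 H:1
  + SH → S:1 H:1
Element totals:
  C: 6
  H: 12
  O: 1
  S: 1

C6H12OS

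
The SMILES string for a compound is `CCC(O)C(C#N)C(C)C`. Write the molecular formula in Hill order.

Atom tally by fragment:
  CH3 → C:1 H:3
  CH2 → C:1 H:2
  CH(OH) → C:1 H:2 O:1
  CH(CN) → C:2 H:1 N:1
  CH(CH3) → C:2 H:4
  CH3 → C:1 H:3
Element totals:
  C: 8
  H: 15
  N: 1
  O: 1

C8H15NO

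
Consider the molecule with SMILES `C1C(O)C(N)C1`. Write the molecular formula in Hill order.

C4H9NO

Atom tally by fragment:
  cyclobutane ring core → C:4 H:8
  (− 2 ring H displaced by substituents)
  + OH → O:1 H:1
  + NH2 → N:1 H:2
Element totals:
  C: 4
  H: 9
  N: 1
  O: 1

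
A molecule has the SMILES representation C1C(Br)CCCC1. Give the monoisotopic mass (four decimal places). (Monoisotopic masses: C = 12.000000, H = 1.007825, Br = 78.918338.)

Atom tally by fragment:
  cyclohexane ring core → C:6 H:12
  (− 1 ring H displaced by substituents)
  + Br → Br:1
Element totals:
  C: 6
  H: 11
  Br: 1
Molecular formula: C6H11Br.
  M = 6(12.0) + 11(1.007825) + 78.918338
    = 72.000000 + 11.086075 + 78.918338 = 162.004413

162.0044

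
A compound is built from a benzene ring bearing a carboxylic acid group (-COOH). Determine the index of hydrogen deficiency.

Atom tally by fragment:
  benzene ring core → C:6 H:6
  (− 1 ring H displaced by substituents)
  + COOH → C:1 H:1 O:2
Element totals:
  C: 7
  H: 6
  O: 2
Molecular formula: C7H6O2.
DoU = (2C + 2 + N − H − X) / 2 = (2·7 + 2 + 0 − 6 − 0) / 2 = 5.

5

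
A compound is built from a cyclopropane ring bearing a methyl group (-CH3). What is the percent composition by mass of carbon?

Atom tally by fragment:
  cyclopropane ring core → C:3 H:6
  (− 1 ring H displaced by substituents)
  + CH3 → C:1 H:3
Element totals:
  C: 4
  H: 8
Molecular formula: C4H8.
Molar mass = 56.108 g/mol.
Mass from C: 4 × 12.011 = 48.044 g/mol.
%C = 48.044 / 56.108 × 100 = 85.63%.

85.63%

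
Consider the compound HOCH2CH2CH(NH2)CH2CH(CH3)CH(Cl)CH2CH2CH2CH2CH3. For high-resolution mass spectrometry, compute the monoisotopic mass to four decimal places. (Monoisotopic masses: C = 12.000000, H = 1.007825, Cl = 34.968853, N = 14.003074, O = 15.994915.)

Element totals:
  C: 12
  H: 26
  Cl: 1
  N: 1
  O: 1
Molecular formula: C12H26ClNO.
  M = 12(12.0) + 26(1.007825) + 34.968853 + 14.003074 + 15.994915
    = 144.000000 + 26.203450 + 34.968853 + 14.003074 + 15.994915 = 235.170292

235.1703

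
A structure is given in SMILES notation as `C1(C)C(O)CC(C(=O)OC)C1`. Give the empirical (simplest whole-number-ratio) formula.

Atom tally by fragment:
  cyclopentane ring core → C:5 H:10
  (− 3 ring H displaced by substituents)
  + CH3 → C:1 H:3
  + OH → O:1 H:1
  + COOCH3 → C:2 H:3 O:2
Element totals:
  C: 8
  H: 14
  O: 3
Molecular formula: C8H14O3.
gcd of subscripts (8, 14, 3) = 1, so the empirical formula equals the molecular formula.

C8H14O3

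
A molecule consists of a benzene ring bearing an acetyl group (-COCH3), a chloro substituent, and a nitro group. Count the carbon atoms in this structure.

8

Atom tally by fragment:
  benzene ring core → C:6 H:6
  (− 3 ring H displaced by substituents)
  + COCH3 → C:2 H:3 O:1
  + Cl → Cl:1
  + NO2 → N:1 O:2
Element totals:
  C: 8
  H: 6
  Cl: 1
  N: 1
  O: 3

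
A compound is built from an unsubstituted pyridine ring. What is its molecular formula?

Atom tally by fragment:
  pyridine ring core → C:5 H:5 N:1
Element totals:
  C: 5
  H: 5
  N: 1

C5H5N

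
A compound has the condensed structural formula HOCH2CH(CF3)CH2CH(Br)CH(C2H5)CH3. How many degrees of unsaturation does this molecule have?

Element totals:
  C: 9
  H: 16
  Br: 1
  F: 3
  O: 1
Molecular formula: C9H16BrF3O.
DoU = (2C + 2 + N − H − X) / 2 = (2·9 + 2 + 0 − 16 − 4) / 2 = 0.

0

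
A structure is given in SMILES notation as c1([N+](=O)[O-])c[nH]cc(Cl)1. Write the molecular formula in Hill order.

C4H3ClN2O2

Atom tally by fragment:
  pyrrole ring core → C:4 H:5 N:1
  (− 2 ring H displaced by substituents)
  + NO2 → N:1 O:2
  + Cl → Cl:1
Element totals:
  C: 4
  H: 3
  Cl: 1
  N: 2
  O: 2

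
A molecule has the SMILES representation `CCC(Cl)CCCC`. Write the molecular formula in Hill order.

C7H15Cl

Atom tally by fragment:
  CH3 → C:1 H:3
  CH2 → C:1 H:2
  CH(Cl) → C:1 H:1 Cl:1
  CH2 → C:1 H:2
  CH2 → C:1 H:2
  CH2 → C:1 H:2
  CH3 → C:1 H:3
Element totals:
  C: 7
  H: 15
  Cl: 1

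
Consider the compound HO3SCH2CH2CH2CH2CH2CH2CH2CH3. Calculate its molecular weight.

194.29 g/mol

Atom tally by fragment:
  HO3SCH2 → C:1 H:3 S:1 O:3
  CH2 → C:1 H:2
  CH2 → C:1 H:2
  CH2 → C:1 H:2
  CH2 → C:1 H:2
  CH2 → C:1 H:2
  CH2 → C:1 H:2
  CH3 → C:1 H:3
Element totals:
  C: 8
  H: 18
  O: 3
  S: 1
Molecular formula: C8H18O3S.
  M = 8(12.011) + 18(1.008) + 3(15.999) + 32.06
    = 96.088 + 18.144 + 47.997 + 32.060 = 194.289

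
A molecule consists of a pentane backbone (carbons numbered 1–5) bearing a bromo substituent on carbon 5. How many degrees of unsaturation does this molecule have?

Atom tally by fragment:
  CH3 → C:1 H:3
  CH2 → C:1 H:2
  CH2 → C:1 H:2
  CH2 → C:1 H:2
  CH2Br → C:1 H:2 Br:1
Element totals:
  C: 5
  H: 11
  Br: 1
Molecular formula: C5H11Br.
DoU = (2C + 2 + N − H − X) / 2 = (2·5 + 2 + 0 − 11 − 1) / 2 = 0.

0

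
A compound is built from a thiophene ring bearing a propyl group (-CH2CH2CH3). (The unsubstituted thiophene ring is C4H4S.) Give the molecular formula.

Atom tally by fragment:
  thiophene ring core → C:4 H:4 S:1
  (− 1 ring H displaced by substituents)
  + CH2CH2CH3 → C:3 H:7
Element totals:
  C: 7
  H: 10
  S: 1

C7H10S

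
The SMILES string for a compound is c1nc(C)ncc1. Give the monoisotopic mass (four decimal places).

Atom tally by fragment:
  pyrimidine ring core → C:4 H:4 N:2
  (− 1 ring H displaced by substituents)
  + CH3 → C:1 H:3
Element totals:
  C: 5
  H: 6
  N: 2
Molecular formula: C5H6N2.
  M = 5(12.0) + 6(1.007825) + 2(14.003074)
    = 60.000000 + 6.046950 + 28.006148 = 94.053098

94.0531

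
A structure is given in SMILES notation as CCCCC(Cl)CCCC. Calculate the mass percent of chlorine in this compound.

Atom tally by fragment:
  CH3 → C:1 H:3
  CH2 → C:1 H:2
  CH2 → C:1 H:2
  CH2 → C:1 H:2
  CH(Cl) → C:1 H:1 Cl:1
  CH2 → C:1 H:2
  CH2 → C:1 H:2
  CH2 → C:1 H:2
  CH3 → C:1 H:3
Element totals:
  C: 9
  H: 19
  Cl: 1
Molecular formula: C9H19Cl.
Molar mass = 162.701 g/mol.
Mass from Cl: 1 × 35.45 = 35.450 g/mol.
%Cl = 35.450 / 162.701 × 100 = 21.79%.

21.79%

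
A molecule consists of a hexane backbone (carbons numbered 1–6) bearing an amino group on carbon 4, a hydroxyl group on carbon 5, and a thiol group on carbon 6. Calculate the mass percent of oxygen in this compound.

Atom tally by fragment:
  CH3 → C:1 H:3
  CH2 → C:1 H:2
  CH2 → C:1 H:2
  CH(NH2) → C:1 H:3 N:1
  CH(OH) → C:1 H:2 O:1
  CH2SH → C:1 H:3 S:1
Element totals:
  C: 6
  H: 15
  N: 1
  O: 1
  S: 1
Molecular formula: C6H15NOS.
Molar mass = 149.252 g/mol.
Mass from O: 1 × 15.999 = 15.999 g/mol.
%O = 15.999 / 149.252 × 100 = 10.72%.

10.72%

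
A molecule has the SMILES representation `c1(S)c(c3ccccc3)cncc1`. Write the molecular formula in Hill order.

Atom tally by fragment:
  pyridine ring core → C:5 H:5 N:1
  (− 2 ring H displaced by substituents)
  + SH → S:1 H:1
  + C6H5 → C:6 H:5
Element totals:
  C: 11
  H: 9
  N: 1
  S: 1

C11H9NS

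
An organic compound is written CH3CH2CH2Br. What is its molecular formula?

C3H7Br

Element totals:
  C: 3
  H: 7
  Br: 1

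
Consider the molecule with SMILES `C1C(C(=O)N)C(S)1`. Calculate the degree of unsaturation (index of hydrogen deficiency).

2

Atom tally by fragment:
  cyclopropane ring core → C:3 H:6
  (− 2 ring H displaced by substituents)
  + CONH2 → C:1 H:2 O:1 N:1
  + SH → S:1 H:1
Element totals:
  C: 4
  H: 7
  N: 1
  O: 1
  S: 1
Molecular formula: C4H7NOS.
DoU = (2C + 2 + N − H − X) / 2 = (2·4 + 2 + 1 − 7 − 0) / 2 = 2.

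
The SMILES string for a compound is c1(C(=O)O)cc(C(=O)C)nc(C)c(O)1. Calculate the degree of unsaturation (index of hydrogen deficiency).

6

Atom tally by fragment:
  pyridine ring core → C:5 H:5 N:1
  (− 4 ring H displaced by substituents)
  + COOH → C:1 H:1 O:2
  + COCH3 → C:2 H:3 O:1
  + CH3 → C:1 H:3
  + OH → O:1 H:1
Element totals:
  C: 9
  H: 9
  N: 1
  O: 4
Molecular formula: C9H9NO4.
DoU = (2C + 2 + N − H − X) / 2 = (2·9 + 2 + 1 − 9 − 0) / 2 = 6.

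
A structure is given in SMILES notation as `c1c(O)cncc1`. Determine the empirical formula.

Atom tally by fragment:
  pyridine ring core → C:5 H:5 N:1
  (− 1 ring H displaced by substituents)
  + OH → O:1 H:1
Element totals:
  C: 5
  H: 5
  N: 1
  O: 1
Molecular formula: C5H5NO.
gcd of subscripts (5, 5, 1, 1) = 1, so the empirical formula equals the molecular formula.

C5H5NO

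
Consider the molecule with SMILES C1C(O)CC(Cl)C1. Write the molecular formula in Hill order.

C5H9ClO

Atom tally by fragment:
  cyclopentane ring core → C:5 H:10
  (− 2 ring H displaced by substituents)
  + OH → O:1 H:1
  + Cl → Cl:1
Element totals:
  C: 5
  H: 9
  Cl: 1
  O: 1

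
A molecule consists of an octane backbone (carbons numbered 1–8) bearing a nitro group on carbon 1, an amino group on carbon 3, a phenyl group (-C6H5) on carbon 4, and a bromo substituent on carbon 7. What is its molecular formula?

C14H21BrN2O2

Atom tally by fragment:
  O2NCH2 → C:1 H:2 N:1 O:2
  CH2 → C:1 H:2
  CH(NH2) → C:1 H:3 N:1
  CH(C6H5) → C:7 H:6
  CH2 → C:1 H:2
  CH2 → C:1 H:2
  CH(Br) → C:1 H:1 Br:1
  CH3 → C:1 H:3
Element totals:
  C: 14
  H: 21
  Br: 1
  N: 2
  O: 2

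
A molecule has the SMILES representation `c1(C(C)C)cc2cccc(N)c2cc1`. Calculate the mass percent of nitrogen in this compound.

Atom tally by fragment:
  naphthalene ring system core → C:10 H:8
  (− 2 ring H displaced by substituents)
  + CH(CH3)2 → C:3 H:7
  + NH2 → N:1 H:2
Element totals:
  C: 13
  H: 15
  N: 1
Molecular formula: C13H15N.
Molar mass = 185.270 g/mol.
Mass from N: 1 × 14.007 = 14.007 g/mol.
%N = 14.007 / 185.270 × 100 = 7.56%.

7.56%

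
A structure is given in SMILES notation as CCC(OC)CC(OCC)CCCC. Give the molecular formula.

Atom tally by fragment:
  CH3 → C:1 H:3
  CH2 → C:1 H:2
  CH(OCH3) → C:2 H:4 O:1
  CH2 → C:1 H:2
  CH(OC2H5) → C:3 H:6 O:1
  CH2 → C:1 H:2
  CH2 → C:1 H:2
  CH2 → C:1 H:2
  CH3 → C:1 H:3
Element totals:
  C: 12
  H: 26
  O: 2

C12H26O2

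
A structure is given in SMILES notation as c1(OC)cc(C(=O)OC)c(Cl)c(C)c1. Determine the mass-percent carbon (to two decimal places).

Atom tally by fragment:
  benzene ring core → C:6 H:6
  (− 4 ring H displaced by substituents)
  + OCH3 → C:1 H:3 O:1
  + COOCH3 → C:2 H:3 O:2
  + Cl → Cl:1
  + CH3 → C:1 H:3
Element totals:
  C: 10
  H: 11
  Cl: 1
  O: 3
Molecular formula: C10H11ClO3.
Molar mass = 214.645 g/mol.
Mass from C: 10 × 12.011 = 120.110 g/mol.
%C = 120.110 / 214.645 × 100 = 55.96%.

55.96%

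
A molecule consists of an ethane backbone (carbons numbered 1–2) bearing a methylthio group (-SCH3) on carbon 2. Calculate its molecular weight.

76.16 g/mol

Atom tally by fragment:
  CH3 → C:1 H:3
  CH2SCH3 → C:2 H:5 S:1
Element totals:
  C: 3
  H: 8
  S: 1
Molecular formula: C3H8S.
  M = 3(12.011) + 8(1.008) + 32.06
    = 36.033 + 8.064 + 32.060 = 76.157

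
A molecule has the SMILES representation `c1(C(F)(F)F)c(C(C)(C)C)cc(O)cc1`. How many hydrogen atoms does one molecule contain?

Atom tally by fragment:
  benzene ring core → C:6 H:6
  (− 3 ring H displaced by substituents)
  + CF3 → C:1 F:3
  + C(CH3)3 → C:4 H:9
  + OH → O:1 H:1
Element totals:
  C: 11
  H: 13
  F: 3
  O: 1

13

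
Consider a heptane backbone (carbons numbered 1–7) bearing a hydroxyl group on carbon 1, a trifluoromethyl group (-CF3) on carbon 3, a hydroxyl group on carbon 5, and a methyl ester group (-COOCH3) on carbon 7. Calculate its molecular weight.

Atom tally by fragment:
  HOCH2 → C:1 H:3 O:1
  CH2 → C:1 H:2
  CH(CF3) → C:2 H:1 F:3
  CH2 → C:1 H:2
  CH(OH) → C:1 H:2 O:1
  CH2 → C:1 H:2
  CH2COOCH3 → C:3 H:5 O:2
Element totals:
  C: 10
  H: 17
  F: 3
  O: 4
Molecular formula: C10H17F3O4.
  M = 10(12.011) + 17(1.008) + 3(18.998) + 4(15.999)
    = 120.110 + 17.136 + 56.994 + 63.996 = 258.236

258.24 g/mol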